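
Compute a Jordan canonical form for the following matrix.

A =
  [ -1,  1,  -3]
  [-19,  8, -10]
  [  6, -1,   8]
J_3(5)

The characteristic polynomial is
  det(x·I − A) = x^3 - 15*x^2 + 75*x - 125 = (x - 5)^3

Eigenvalues and multiplicities (the geometric multiplicity of λ is n − rank(A − λI), which equals the number of Jordan blocks for λ):
  λ = 5: algebraic multiplicity = 3, geometric multiplicity = 1

Determining the block sizes for each eigenvalue:
  λ = 5: one block (gm = 1), so the single block has size am = 3 → block sizes [3]

Assembling the blocks gives a Jordan form
J =
  [5, 1, 0]
  [0, 5, 1]
  [0, 0, 5]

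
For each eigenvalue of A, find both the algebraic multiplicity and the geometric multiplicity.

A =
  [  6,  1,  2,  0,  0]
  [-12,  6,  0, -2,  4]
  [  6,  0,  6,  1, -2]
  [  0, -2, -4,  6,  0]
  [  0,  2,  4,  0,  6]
λ = 6: alg = 5, geom = 3

Step 1 — factor the characteristic polynomial to read off the algebraic multiplicities:
  χ_A(x) = (x - 6)^5

Step 2 — compute geometric multiplicities via the rank-nullity identity g(λ) = n − rank(A − λI):
  rank(A − (6)·I) = 2, so dim ker(A − (6)·I) = n − 2 = 3

Summary:
  λ = 6: algebraic multiplicity = 5, geometric multiplicity = 3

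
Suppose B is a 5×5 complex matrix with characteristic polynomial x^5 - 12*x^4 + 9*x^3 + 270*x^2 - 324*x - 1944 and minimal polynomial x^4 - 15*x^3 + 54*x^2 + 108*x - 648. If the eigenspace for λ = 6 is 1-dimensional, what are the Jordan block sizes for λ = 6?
Block sizes for λ = 6: [3]

Step 1 — from the characteristic polynomial, algebraic multiplicity of λ = 6 is 3. From dim ker(B − (6)·I) = 1, there are exactly 1 Jordan blocks for λ = 6.
Step 2 — from the minimal polynomial, the factor (x − 6)^3 tells us the largest block for λ = 6 has size 3.
Step 3 — with total size 3, 1 blocks, and largest block 3, the block sizes (in nonincreasing order) are [3].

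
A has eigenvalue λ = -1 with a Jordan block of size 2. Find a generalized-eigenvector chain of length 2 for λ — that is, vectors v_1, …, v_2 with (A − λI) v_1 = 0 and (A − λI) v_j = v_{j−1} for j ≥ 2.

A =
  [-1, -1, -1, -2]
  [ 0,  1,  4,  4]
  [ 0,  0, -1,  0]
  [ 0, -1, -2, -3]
A Jordan chain for λ = -1 of length 2:
v_1 = (-1, 2, 0, -1)ᵀ
v_2 = (0, 1, 0, 0)ᵀ

Let N = A − (-1)·I. We want v_2 with N^2 v_2 = 0 but N^1 v_2 ≠ 0; then v_{j-1} := N · v_j for j = 2, …, 2.

Pick v_2 = (0, 1, 0, 0)ᵀ.
Then v_1 = N · v_2 = (-1, 2, 0, -1)ᵀ.

Sanity check: (A − (-1)·I) v_1 = (0, 0, 0, 0)ᵀ = 0. ✓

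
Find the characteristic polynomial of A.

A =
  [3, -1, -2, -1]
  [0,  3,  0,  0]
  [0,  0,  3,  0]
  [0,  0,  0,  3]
x^4 - 12*x^3 + 54*x^2 - 108*x + 81

Expanding det(x·I − A) (e.g. by cofactor expansion or by noting that A is similar to its Jordan form J, which has the same characteristic polynomial as A) gives
  χ_A(x) = x^4 - 12*x^3 + 54*x^2 - 108*x + 81
which factors as (x - 3)^4. The eigenvalues (with algebraic multiplicities) are λ = 3 with multiplicity 4.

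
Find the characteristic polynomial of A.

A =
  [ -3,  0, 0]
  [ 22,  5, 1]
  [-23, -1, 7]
x^3 - 9*x^2 + 108

Expanding det(x·I − A) (e.g. by cofactor expansion or by noting that A is similar to its Jordan form J, which has the same characteristic polynomial as A) gives
  χ_A(x) = x^3 - 9*x^2 + 108
which factors as (x - 6)^2*(x + 3). The eigenvalues (with algebraic multiplicities) are λ = -3 with multiplicity 1, λ = 6 with multiplicity 2.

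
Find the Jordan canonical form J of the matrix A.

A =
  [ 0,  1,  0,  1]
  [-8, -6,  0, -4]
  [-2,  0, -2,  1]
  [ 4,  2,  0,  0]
J_2(-2) ⊕ J_2(-2)

The characteristic polynomial is
  det(x·I − A) = x^4 + 8*x^3 + 24*x^2 + 32*x + 16 = (x + 2)^4

Eigenvalues and multiplicities (the geometric multiplicity of λ is n − rank(A − λI), which equals the number of Jordan blocks for λ):
  λ = -2: algebraic multiplicity = 4, geometric multiplicity = 2

Determining the block sizes for each eigenvalue:
  λ = -2: with am = 4 and gm = 2, the partition is not yet determined (e.g. several partitions of 4 into 2 parts exist). Let N = A − (-2)·I. Computing rank(N^1) = 2, rank(N^2) = 0; the number of blocks of size ≥ j is rank(N^{j−1}) − rank(N^j), giving [2, 2]. So we have 2 block(s) of size 2 → block sizes [2, 2]

Assembling the blocks gives a Jordan form
J =
  [-2,  1,  0,  0]
  [ 0, -2,  0,  0]
  [ 0,  0, -2,  1]
  [ 0,  0,  0, -2]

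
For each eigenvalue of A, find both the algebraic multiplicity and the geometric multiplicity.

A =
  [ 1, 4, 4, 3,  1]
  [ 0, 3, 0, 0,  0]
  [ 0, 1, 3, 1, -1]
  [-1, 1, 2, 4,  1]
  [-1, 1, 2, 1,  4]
λ = 3: alg = 5, geom = 2

Step 1 — factor the characteristic polynomial to read off the algebraic multiplicities:
  χ_A(x) = (x - 3)^5

Step 2 — compute geometric multiplicities via the rank-nullity identity g(λ) = n − rank(A − λI):
  rank(A − (3)·I) = 3, so dim ker(A − (3)·I) = n − 3 = 2

Summary:
  λ = 3: algebraic multiplicity = 5, geometric multiplicity = 2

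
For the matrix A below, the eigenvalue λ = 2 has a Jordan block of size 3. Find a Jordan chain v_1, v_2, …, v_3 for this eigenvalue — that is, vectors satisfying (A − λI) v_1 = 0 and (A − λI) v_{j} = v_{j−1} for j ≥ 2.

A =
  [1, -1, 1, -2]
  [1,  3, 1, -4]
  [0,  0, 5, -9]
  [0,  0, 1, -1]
A Jordan chain for λ = 2 of length 3:
v_1 = (-1, 1, 0, 0)ᵀ
v_2 = (1, 1, 3, 1)ᵀ
v_3 = (0, 0, 1, 0)ᵀ

Let N = A − (2)·I. We want v_3 with N^3 v_3 = 0 but N^2 v_3 ≠ 0; then v_{j-1} := N · v_j for j = 3, …, 2.

Pick v_3 = (0, 0, 1, 0)ᵀ.
Then v_2 = N · v_3 = (1, 1, 3, 1)ᵀ.
Then v_1 = N · v_2 = (-1, 1, 0, 0)ᵀ.

Sanity check: (A − (2)·I) v_1 = (0, 0, 0, 0)ᵀ = 0. ✓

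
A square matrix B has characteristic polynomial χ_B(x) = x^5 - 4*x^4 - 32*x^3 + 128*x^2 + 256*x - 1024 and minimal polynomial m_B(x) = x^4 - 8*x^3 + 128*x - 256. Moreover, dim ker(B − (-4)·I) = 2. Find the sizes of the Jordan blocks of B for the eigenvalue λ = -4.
Block sizes for λ = -4: [1, 1]

Step 1 — from the characteristic polynomial, algebraic multiplicity of λ = -4 is 2. From dim ker(B − (-4)·I) = 2, there are exactly 2 Jordan blocks for λ = -4.
Step 2 — from the minimal polynomial, the factor (x + 4) tells us the largest block for λ = -4 has size 1.
Step 3 — with total size 2, 2 blocks, and largest block 1, the block sizes (in nonincreasing order) are [1, 1].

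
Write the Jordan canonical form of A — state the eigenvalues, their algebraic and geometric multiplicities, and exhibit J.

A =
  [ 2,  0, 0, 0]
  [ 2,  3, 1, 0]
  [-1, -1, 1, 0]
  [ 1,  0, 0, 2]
J_3(2) ⊕ J_1(2)

The characteristic polynomial is
  det(x·I − A) = x^4 - 8*x^3 + 24*x^2 - 32*x + 16 = (x - 2)^4

Eigenvalues and multiplicities (the geometric multiplicity of λ is n − rank(A − λI), which equals the number of Jordan blocks for λ):
  λ = 2: algebraic multiplicity = 4, geometric multiplicity = 2

Determining the block sizes for each eigenvalue:
  λ = 2: with am = 4 and gm = 2, the partition is not yet determined (e.g. several partitions of 4 into 2 parts exist). Let N = A − (2)·I. Computing rank(N^1) = 2, rank(N^2) = 1, rank(N^3) = 0; the number of blocks of size ≥ j is rank(N^{j−1}) − rank(N^j), giving [2, 1, 1]. So we have 1 block(s) of size 3, 1 block(s) of size 1 → block sizes [3, 1]

Assembling the blocks gives a Jordan form
J =
  [2, 1, 0, 0]
  [0, 2, 1, 0]
  [0, 0, 2, 0]
  [0, 0, 0, 2]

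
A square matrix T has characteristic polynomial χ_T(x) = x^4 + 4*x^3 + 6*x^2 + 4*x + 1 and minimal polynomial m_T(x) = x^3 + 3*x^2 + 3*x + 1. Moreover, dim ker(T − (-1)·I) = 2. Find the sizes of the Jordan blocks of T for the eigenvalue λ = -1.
Block sizes for λ = -1: [3, 1]

Step 1 — from the characteristic polynomial, algebraic multiplicity of λ = -1 is 4. From dim ker(T − (-1)·I) = 2, there are exactly 2 Jordan blocks for λ = -1.
Step 2 — from the minimal polynomial, the factor (x + 1)^3 tells us the largest block for λ = -1 has size 3.
Step 3 — with total size 4, 2 blocks, and largest block 3, the block sizes (in nonincreasing order) are [3, 1].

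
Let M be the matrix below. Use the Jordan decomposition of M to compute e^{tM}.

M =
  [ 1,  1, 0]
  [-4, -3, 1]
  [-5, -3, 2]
e^{tM} =
  [-3*t^2/2 + t + 1, -t^2 + t, t^2/2]
  [3*t^2/2 - 4*t, t^2 - 3*t + 1, -t^2/2 + t]
  [-3*t^2/2 - 5*t, -t^2 - 3*t, t^2/2 + 2*t + 1]

Strategy: write M = P · J · P⁻¹ where J is a Jordan canonical form, so e^{tM} = P · e^{tJ} · P⁻¹, and e^{tJ} can be computed block-by-block.

M has Jordan form
J =
  [0, 1, 0]
  [0, 0, 1]
  [0, 0, 0]
(up to reordering of blocks).

Per-block formulas:
  For a 3×3 Jordan block J_3(0): exp(t · J_3(0)) = e^(0t)·(I + t·N + (t^2/2)·N^2), where N is the 3×3 nilpotent shift.

After assembling e^{tJ} and conjugating by P, we get:

e^{tM} =
  [-3*t^2/2 + t + 1, -t^2 + t, t^2/2]
  [3*t^2/2 - 4*t, t^2 - 3*t + 1, -t^2/2 + t]
  [-3*t^2/2 - 5*t, -t^2 - 3*t, t^2/2 + 2*t + 1]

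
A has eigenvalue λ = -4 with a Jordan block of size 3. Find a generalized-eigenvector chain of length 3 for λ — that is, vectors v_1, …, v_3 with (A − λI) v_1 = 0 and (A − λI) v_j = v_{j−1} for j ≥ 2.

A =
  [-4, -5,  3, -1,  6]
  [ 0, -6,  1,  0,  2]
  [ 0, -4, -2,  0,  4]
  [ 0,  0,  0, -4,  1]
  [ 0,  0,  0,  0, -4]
A Jordan chain for λ = -4 of length 3:
v_1 = (-2, 0, 0, 0, 0)ᵀ
v_2 = (-5, -2, -4, 0, 0)ᵀ
v_3 = (0, 1, 0, 0, 0)ᵀ

Let N = A − (-4)·I. We want v_3 with N^3 v_3 = 0 but N^2 v_3 ≠ 0; then v_{j-1} := N · v_j for j = 3, …, 2.

Pick v_3 = (0, 1, 0, 0, 0)ᵀ.
Then v_2 = N · v_3 = (-5, -2, -4, 0, 0)ᵀ.
Then v_1 = N · v_2 = (-2, 0, 0, 0, 0)ᵀ.

Sanity check: (A − (-4)·I) v_1 = (0, 0, 0, 0, 0)ᵀ = 0. ✓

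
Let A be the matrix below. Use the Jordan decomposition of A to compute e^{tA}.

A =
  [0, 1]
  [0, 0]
e^{tA} =
  [1, t]
  [0, 1]

Strategy: write A = P · J · P⁻¹ where J is a Jordan canonical form, so e^{tA} = P · e^{tJ} · P⁻¹, and e^{tJ} can be computed block-by-block.

A has Jordan form
J =
  [0, 1]
  [0, 0]
(up to reordering of blocks).

Per-block formulas:
  For a 2×2 Jordan block J_2(0): exp(t · J_2(0)) = e^(0t)·(I + t·N), where N is the 2×2 nilpotent shift.

After assembling e^{tJ} and conjugating by P, we get:

e^{tA} =
  [1, t]
  [0, 1]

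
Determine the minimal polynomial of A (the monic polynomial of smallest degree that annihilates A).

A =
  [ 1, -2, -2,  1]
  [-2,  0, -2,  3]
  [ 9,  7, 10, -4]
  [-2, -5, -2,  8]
x^4 - 19*x^3 + 135*x^2 - 425*x + 500

The characteristic polynomial is χ_A(x) = (x - 5)^3*(x - 4), so the eigenvalues are known. The minimal polynomial is
  m_A(x) = Π_λ (x − λ)^{k_λ}
where k_λ is the size of the *largest* Jordan block for λ (equivalently, the smallest k with (A − λI)^k v = 0 for every generalised eigenvector v of λ).

  λ = 4: largest Jordan block has size 1, contributing (x − 4)
  λ = 5: largest Jordan block has size 3, contributing (x − 5)^3

So m_A(x) = (x - 5)^3*(x - 4) = x^4 - 19*x^3 + 135*x^2 - 425*x + 500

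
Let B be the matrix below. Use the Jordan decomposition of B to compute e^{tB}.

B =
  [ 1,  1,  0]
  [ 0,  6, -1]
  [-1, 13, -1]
e^{tB} =
  [t^2*exp(2*t)/2 - t*exp(2*t) + exp(2*t), 3*t^2*exp(2*t)/2 + t*exp(2*t), -t^2*exp(2*t)/2]
  [t^2*exp(2*t)/2, 3*t^2*exp(2*t)/2 + 4*t*exp(2*t) + exp(2*t), -t^2*exp(2*t)/2 - t*exp(2*t)]
  [2*t^2*exp(2*t) - t*exp(2*t), 6*t^2*exp(2*t) + 13*t*exp(2*t), -2*t^2*exp(2*t) - 3*t*exp(2*t) + exp(2*t)]

Strategy: write B = P · J · P⁻¹ where J is a Jordan canonical form, so e^{tB} = P · e^{tJ} · P⁻¹, and e^{tJ} can be computed block-by-block.

B has Jordan form
J =
  [2, 1, 0]
  [0, 2, 1]
  [0, 0, 2]
(up to reordering of blocks).

Per-block formulas:
  For a 3×3 Jordan block J_3(2): exp(t · J_3(2)) = e^(2t)·(I + t·N + (t^2/2)·N^2), where N is the 3×3 nilpotent shift.

After assembling e^{tJ} and conjugating by P, we get:

e^{tB} =
  [t^2*exp(2*t)/2 - t*exp(2*t) + exp(2*t), 3*t^2*exp(2*t)/2 + t*exp(2*t), -t^2*exp(2*t)/2]
  [t^2*exp(2*t)/2, 3*t^2*exp(2*t)/2 + 4*t*exp(2*t) + exp(2*t), -t^2*exp(2*t)/2 - t*exp(2*t)]
  [2*t^2*exp(2*t) - t*exp(2*t), 6*t^2*exp(2*t) + 13*t*exp(2*t), -2*t^2*exp(2*t) - 3*t*exp(2*t) + exp(2*t)]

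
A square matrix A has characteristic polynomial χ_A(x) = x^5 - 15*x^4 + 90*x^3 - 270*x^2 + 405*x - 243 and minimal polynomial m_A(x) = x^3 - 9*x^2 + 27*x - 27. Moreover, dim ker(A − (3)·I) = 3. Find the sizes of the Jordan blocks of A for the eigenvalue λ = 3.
Block sizes for λ = 3: [3, 1, 1]

Step 1 — from the characteristic polynomial, algebraic multiplicity of λ = 3 is 5. From dim ker(A − (3)·I) = 3, there are exactly 3 Jordan blocks for λ = 3.
Step 2 — from the minimal polynomial, the factor (x − 3)^3 tells us the largest block for λ = 3 has size 3.
Step 3 — with total size 5, 3 blocks, and largest block 3, the block sizes (in nonincreasing order) are [3, 1, 1].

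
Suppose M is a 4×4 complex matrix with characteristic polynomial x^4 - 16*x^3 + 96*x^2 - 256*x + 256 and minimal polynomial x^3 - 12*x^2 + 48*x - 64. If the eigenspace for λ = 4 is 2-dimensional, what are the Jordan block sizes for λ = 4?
Block sizes for λ = 4: [3, 1]

Step 1 — from the characteristic polynomial, algebraic multiplicity of λ = 4 is 4. From dim ker(M − (4)·I) = 2, there are exactly 2 Jordan blocks for λ = 4.
Step 2 — from the minimal polynomial, the factor (x − 4)^3 tells us the largest block for λ = 4 has size 3.
Step 3 — with total size 4, 2 blocks, and largest block 3, the block sizes (in nonincreasing order) are [3, 1].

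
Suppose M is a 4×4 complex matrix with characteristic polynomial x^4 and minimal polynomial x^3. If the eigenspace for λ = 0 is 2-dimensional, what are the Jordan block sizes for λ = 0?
Block sizes for λ = 0: [3, 1]

Step 1 — from the characteristic polynomial, algebraic multiplicity of λ = 0 is 4. From dim ker(M − (0)·I) = 2, there are exactly 2 Jordan blocks for λ = 0.
Step 2 — from the minimal polynomial, the factor (x − 0)^3 tells us the largest block for λ = 0 has size 3.
Step 3 — with total size 4, 2 blocks, and largest block 3, the block sizes (in nonincreasing order) are [3, 1].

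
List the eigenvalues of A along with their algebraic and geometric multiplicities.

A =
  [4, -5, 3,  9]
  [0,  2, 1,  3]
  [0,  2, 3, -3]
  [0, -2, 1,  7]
λ = 4: alg = 4, geom = 2

Step 1 — factor the characteristic polynomial to read off the algebraic multiplicities:
  χ_A(x) = (x - 4)^4

Step 2 — compute geometric multiplicities via the rank-nullity identity g(λ) = n − rank(A − λI):
  rank(A − (4)·I) = 2, so dim ker(A − (4)·I) = n − 2 = 2

Summary:
  λ = 4: algebraic multiplicity = 4, geometric multiplicity = 2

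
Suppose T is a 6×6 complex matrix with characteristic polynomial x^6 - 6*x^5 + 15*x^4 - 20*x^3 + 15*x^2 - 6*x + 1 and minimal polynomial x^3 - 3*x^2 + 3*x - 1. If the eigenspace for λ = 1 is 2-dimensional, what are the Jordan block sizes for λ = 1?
Block sizes for λ = 1: [3, 3]

Step 1 — from the characteristic polynomial, algebraic multiplicity of λ = 1 is 6. From dim ker(T − (1)·I) = 2, there are exactly 2 Jordan blocks for λ = 1.
Step 2 — from the minimal polynomial, the factor (x − 1)^3 tells us the largest block for λ = 1 has size 3.
Step 3 — with total size 6, 2 blocks, and largest block 3, the block sizes (in nonincreasing order) are [3, 3].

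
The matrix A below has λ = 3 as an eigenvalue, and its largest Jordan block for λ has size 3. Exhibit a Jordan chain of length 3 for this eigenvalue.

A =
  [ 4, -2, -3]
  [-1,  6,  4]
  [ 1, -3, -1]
A Jordan chain for λ = 3 of length 3:
v_1 = (1, -1, 1)ᵀ
v_2 = (-2, 3, -3)ᵀ
v_3 = (0, 1, 0)ᵀ

Let N = A − (3)·I. We want v_3 with N^3 v_3 = 0 but N^2 v_3 ≠ 0; then v_{j-1} := N · v_j for j = 3, …, 2.

Pick v_3 = (0, 1, 0)ᵀ.
Then v_2 = N · v_3 = (-2, 3, -3)ᵀ.
Then v_1 = N · v_2 = (1, -1, 1)ᵀ.

Sanity check: (A − (3)·I) v_1 = (0, 0, 0)ᵀ = 0. ✓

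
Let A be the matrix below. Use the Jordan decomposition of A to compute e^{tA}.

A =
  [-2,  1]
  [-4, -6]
e^{tA} =
  [2*t*exp(-4*t) + exp(-4*t), t*exp(-4*t)]
  [-4*t*exp(-4*t), -2*t*exp(-4*t) + exp(-4*t)]

Strategy: write A = P · J · P⁻¹ where J is a Jordan canonical form, so e^{tA} = P · e^{tJ} · P⁻¹, and e^{tJ} can be computed block-by-block.

A has Jordan form
J =
  [-4,  1]
  [ 0, -4]
(up to reordering of blocks).

Per-block formulas:
  For a 2×2 Jordan block J_2(-4): exp(t · J_2(-4)) = e^(-4t)·(I + t·N), where N is the 2×2 nilpotent shift.

After assembling e^{tJ} and conjugating by P, we get:

e^{tA} =
  [2*t*exp(-4*t) + exp(-4*t), t*exp(-4*t)]
  [-4*t*exp(-4*t), -2*t*exp(-4*t) + exp(-4*t)]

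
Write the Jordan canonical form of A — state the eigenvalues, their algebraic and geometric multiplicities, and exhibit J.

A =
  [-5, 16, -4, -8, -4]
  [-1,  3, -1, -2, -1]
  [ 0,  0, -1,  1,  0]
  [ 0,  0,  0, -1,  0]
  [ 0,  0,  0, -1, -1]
J_2(-1) ⊕ J_2(-1) ⊕ J_1(-1)

The characteristic polynomial is
  det(x·I − A) = x^5 + 5*x^4 + 10*x^3 + 10*x^2 + 5*x + 1 = (x + 1)^5

Eigenvalues and multiplicities (the geometric multiplicity of λ is n − rank(A − λI), which equals the number of Jordan blocks for λ):
  λ = -1: algebraic multiplicity = 5, geometric multiplicity = 3

Determining the block sizes for each eigenvalue:
  λ = -1: with am = 5 and gm = 3, the partition is not yet determined (e.g. several partitions of 5 into 3 parts exist). Let N = A − (-1)·I. Computing rank(N^1) = 2, rank(N^2) = 0; the number of blocks of size ≥ j is rank(N^{j−1}) − rank(N^j), giving [3, 2]. So we have 2 block(s) of size 2, 1 block(s) of size 1 → block sizes [2, 2, 1]

Assembling the blocks gives a Jordan form
J =
  [-1,  1,  0,  0,  0]
  [ 0, -1,  0,  0,  0]
  [ 0,  0, -1,  1,  0]
  [ 0,  0,  0, -1,  0]
  [ 0,  0,  0,  0, -1]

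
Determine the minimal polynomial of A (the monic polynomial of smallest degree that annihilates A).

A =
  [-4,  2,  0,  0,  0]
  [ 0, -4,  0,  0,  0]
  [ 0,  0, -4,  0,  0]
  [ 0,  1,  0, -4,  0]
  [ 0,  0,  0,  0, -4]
x^2 + 8*x + 16

The characteristic polynomial is χ_A(x) = (x + 4)^5, so the eigenvalues are known. The minimal polynomial is
  m_A(x) = Π_λ (x − λ)^{k_λ}
where k_λ is the size of the *largest* Jordan block for λ (equivalently, the smallest k with (A − λI)^k v = 0 for every generalised eigenvector v of λ).

  λ = -4: largest Jordan block has size 2, contributing (x + 4)^2

So m_A(x) = (x + 4)^2 = x^2 + 8*x + 16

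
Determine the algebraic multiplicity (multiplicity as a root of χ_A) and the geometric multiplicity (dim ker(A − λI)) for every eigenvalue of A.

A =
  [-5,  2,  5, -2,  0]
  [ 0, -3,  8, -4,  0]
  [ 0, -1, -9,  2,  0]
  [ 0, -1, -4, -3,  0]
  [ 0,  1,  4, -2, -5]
λ = -5: alg = 5, geom = 3

Step 1 — factor the characteristic polynomial to read off the algebraic multiplicities:
  χ_A(x) = (x + 5)^5

Step 2 — compute geometric multiplicities via the rank-nullity identity g(λ) = n − rank(A − λI):
  rank(A − (-5)·I) = 2, so dim ker(A − (-5)·I) = n − 2 = 3

Summary:
  λ = -5: algebraic multiplicity = 5, geometric multiplicity = 3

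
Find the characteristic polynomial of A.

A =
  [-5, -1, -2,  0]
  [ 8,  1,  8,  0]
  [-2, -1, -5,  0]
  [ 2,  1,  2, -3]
x^4 + 12*x^3 + 54*x^2 + 108*x + 81

Expanding det(x·I − A) (e.g. by cofactor expansion or by noting that A is similar to its Jordan form J, which has the same characteristic polynomial as A) gives
  χ_A(x) = x^4 + 12*x^3 + 54*x^2 + 108*x + 81
which factors as (x + 3)^4. The eigenvalues (with algebraic multiplicities) are λ = -3 with multiplicity 4.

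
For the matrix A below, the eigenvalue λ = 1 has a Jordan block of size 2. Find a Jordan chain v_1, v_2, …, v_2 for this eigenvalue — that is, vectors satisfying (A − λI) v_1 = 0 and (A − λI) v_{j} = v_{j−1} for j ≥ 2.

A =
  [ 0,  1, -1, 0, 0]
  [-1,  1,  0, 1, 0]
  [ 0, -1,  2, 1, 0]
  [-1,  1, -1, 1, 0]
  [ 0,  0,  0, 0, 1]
A Jordan chain for λ = 1 of length 2:
v_1 = (-1, -1, 0, -1, 0)ᵀ
v_2 = (1, 0, 0, 0, 0)ᵀ

Let N = A − (1)·I. We want v_2 with N^2 v_2 = 0 but N^1 v_2 ≠ 0; then v_{j-1} := N · v_j for j = 2, …, 2.

Pick v_2 = (1, 0, 0, 0, 0)ᵀ.
Then v_1 = N · v_2 = (-1, -1, 0, -1, 0)ᵀ.

Sanity check: (A − (1)·I) v_1 = (0, 0, 0, 0, 0)ᵀ = 0. ✓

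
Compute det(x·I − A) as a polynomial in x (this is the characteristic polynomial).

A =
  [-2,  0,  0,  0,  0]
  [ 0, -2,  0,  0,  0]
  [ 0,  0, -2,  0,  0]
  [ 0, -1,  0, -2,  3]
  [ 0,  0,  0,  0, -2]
x^5 + 10*x^4 + 40*x^3 + 80*x^2 + 80*x + 32

Expanding det(x·I − A) (e.g. by cofactor expansion or by noting that A is similar to its Jordan form J, which has the same characteristic polynomial as A) gives
  χ_A(x) = x^5 + 10*x^4 + 40*x^3 + 80*x^2 + 80*x + 32
which factors as (x + 2)^5. The eigenvalues (with algebraic multiplicities) are λ = -2 with multiplicity 5.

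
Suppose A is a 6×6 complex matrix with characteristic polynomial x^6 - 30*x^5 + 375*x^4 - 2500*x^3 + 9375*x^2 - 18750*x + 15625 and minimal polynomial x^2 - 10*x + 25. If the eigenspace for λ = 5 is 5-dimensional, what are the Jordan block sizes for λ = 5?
Block sizes for λ = 5: [2, 1, 1, 1, 1]

Step 1 — from the characteristic polynomial, algebraic multiplicity of λ = 5 is 6. From dim ker(A − (5)·I) = 5, there are exactly 5 Jordan blocks for λ = 5.
Step 2 — from the minimal polynomial, the factor (x − 5)^2 tells us the largest block for λ = 5 has size 2.
Step 3 — with total size 6, 5 blocks, and largest block 2, the block sizes (in nonincreasing order) are [2, 1, 1, 1, 1].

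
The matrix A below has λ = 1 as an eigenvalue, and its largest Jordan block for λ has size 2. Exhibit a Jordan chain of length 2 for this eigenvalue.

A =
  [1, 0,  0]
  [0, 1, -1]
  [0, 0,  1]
A Jordan chain for λ = 1 of length 2:
v_1 = (0, -1, 0)ᵀ
v_2 = (0, 0, 1)ᵀ

Let N = A − (1)·I. We want v_2 with N^2 v_2 = 0 but N^1 v_2 ≠ 0; then v_{j-1} := N · v_j for j = 2, …, 2.

Pick v_2 = (0, 0, 1)ᵀ.
Then v_1 = N · v_2 = (0, -1, 0)ᵀ.

Sanity check: (A − (1)·I) v_1 = (0, 0, 0)ᵀ = 0. ✓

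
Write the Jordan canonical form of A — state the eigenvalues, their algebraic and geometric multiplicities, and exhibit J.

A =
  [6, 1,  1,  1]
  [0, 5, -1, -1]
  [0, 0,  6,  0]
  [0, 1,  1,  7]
J_2(6) ⊕ J_1(6) ⊕ J_1(6)

The characteristic polynomial is
  det(x·I − A) = x^4 - 24*x^3 + 216*x^2 - 864*x + 1296 = (x - 6)^4

Eigenvalues and multiplicities (the geometric multiplicity of λ is n − rank(A − λI), which equals the number of Jordan blocks for λ):
  λ = 6: algebraic multiplicity = 4, geometric multiplicity = 3

Determining the block sizes for each eigenvalue:
  λ = 6: 3 blocks summing to 4 forces exactly one block of size 2 and the rest size 1 → block sizes [2, 1, 1]

Assembling the blocks gives a Jordan form
J =
  [6, 1, 0, 0]
  [0, 6, 0, 0]
  [0, 0, 6, 0]
  [0, 0, 0, 6]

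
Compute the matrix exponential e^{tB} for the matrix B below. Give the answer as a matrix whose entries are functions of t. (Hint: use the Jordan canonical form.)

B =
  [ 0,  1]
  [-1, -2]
e^{tB} =
  [t*exp(-t) + exp(-t), t*exp(-t)]
  [-t*exp(-t), -t*exp(-t) + exp(-t)]

Strategy: write B = P · J · P⁻¹ where J is a Jordan canonical form, so e^{tB} = P · e^{tJ} · P⁻¹, and e^{tJ} can be computed block-by-block.

B has Jordan form
J =
  [-1,  1]
  [ 0, -1]
(up to reordering of blocks).

Per-block formulas:
  For a 2×2 Jordan block J_2(-1): exp(t · J_2(-1)) = e^(-1t)·(I + t·N), where N is the 2×2 nilpotent shift.

After assembling e^{tJ} and conjugating by P, we get:

e^{tB} =
  [t*exp(-t) + exp(-t), t*exp(-t)]
  [-t*exp(-t), -t*exp(-t) + exp(-t)]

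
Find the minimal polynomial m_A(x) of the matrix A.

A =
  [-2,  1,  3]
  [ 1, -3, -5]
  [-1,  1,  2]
x^3 + 3*x^2 + 3*x + 1

The characteristic polynomial is χ_A(x) = (x + 1)^3, so the eigenvalues are known. The minimal polynomial is
  m_A(x) = Π_λ (x − λ)^{k_λ}
where k_λ is the size of the *largest* Jordan block for λ (equivalently, the smallest k with (A − λI)^k v = 0 for every generalised eigenvector v of λ).

  λ = -1: largest Jordan block has size 3, contributing (x + 1)^3

So m_A(x) = (x + 1)^3 = x^3 + 3*x^2 + 3*x + 1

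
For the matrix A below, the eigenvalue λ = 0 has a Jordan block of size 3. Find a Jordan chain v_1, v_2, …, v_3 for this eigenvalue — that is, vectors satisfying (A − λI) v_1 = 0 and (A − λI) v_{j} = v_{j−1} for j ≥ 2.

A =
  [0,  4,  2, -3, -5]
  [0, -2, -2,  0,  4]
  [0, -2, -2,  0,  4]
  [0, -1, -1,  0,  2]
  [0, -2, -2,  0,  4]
A Jordan chain for λ = 0 of length 3:
v_1 = (1, 0, 0, 0, 0)ᵀ
v_2 = (4, -2, -2, -1, -2)ᵀ
v_3 = (0, 1, 0, 0, 0)ᵀ

Let N = A − (0)·I. We want v_3 with N^3 v_3 = 0 but N^2 v_3 ≠ 0; then v_{j-1} := N · v_j for j = 3, …, 2.

Pick v_3 = (0, 1, 0, 0, 0)ᵀ.
Then v_2 = N · v_3 = (4, -2, -2, -1, -2)ᵀ.
Then v_1 = N · v_2 = (1, 0, 0, 0, 0)ᵀ.

Sanity check: (A − (0)·I) v_1 = (0, 0, 0, 0, 0)ᵀ = 0. ✓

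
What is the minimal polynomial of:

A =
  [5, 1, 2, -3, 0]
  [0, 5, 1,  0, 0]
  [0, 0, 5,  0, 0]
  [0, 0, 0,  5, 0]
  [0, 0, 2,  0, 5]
x^3 - 15*x^2 + 75*x - 125

The characteristic polynomial is χ_A(x) = (x - 5)^5, so the eigenvalues are known. The minimal polynomial is
  m_A(x) = Π_λ (x − λ)^{k_λ}
where k_λ is the size of the *largest* Jordan block for λ (equivalently, the smallest k with (A − λI)^k v = 0 for every generalised eigenvector v of λ).

  λ = 5: largest Jordan block has size 3, contributing (x − 5)^3

So m_A(x) = (x - 5)^3 = x^3 - 15*x^2 + 75*x - 125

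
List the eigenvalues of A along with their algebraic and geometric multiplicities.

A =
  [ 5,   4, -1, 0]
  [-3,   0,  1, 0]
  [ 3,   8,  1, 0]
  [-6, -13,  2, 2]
λ = 2: alg = 4, geom = 2

Step 1 — factor the characteristic polynomial to read off the algebraic multiplicities:
  χ_A(x) = (x - 2)^4

Step 2 — compute geometric multiplicities via the rank-nullity identity g(λ) = n − rank(A − λI):
  rank(A − (2)·I) = 2, so dim ker(A − (2)·I) = n − 2 = 2

Summary:
  λ = 2: algebraic multiplicity = 4, geometric multiplicity = 2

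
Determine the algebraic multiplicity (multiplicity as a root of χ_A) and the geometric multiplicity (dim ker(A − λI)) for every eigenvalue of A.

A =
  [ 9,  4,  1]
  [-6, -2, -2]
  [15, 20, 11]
λ = 6: alg = 3, geom = 2

Step 1 — factor the characteristic polynomial to read off the algebraic multiplicities:
  χ_A(x) = (x - 6)^3

Step 2 — compute geometric multiplicities via the rank-nullity identity g(λ) = n − rank(A − λI):
  rank(A − (6)·I) = 1, so dim ker(A − (6)·I) = n − 1 = 2

Summary:
  λ = 6: algebraic multiplicity = 3, geometric multiplicity = 2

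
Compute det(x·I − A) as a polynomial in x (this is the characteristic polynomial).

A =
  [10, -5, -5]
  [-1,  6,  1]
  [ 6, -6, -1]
x^3 - 15*x^2 + 75*x - 125

Expanding det(x·I − A) (e.g. by cofactor expansion or by noting that A is similar to its Jordan form J, which has the same characteristic polynomial as A) gives
  χ_A(x) = x^3 - 15*x^2 + 75*x - 125
which factors as (x - 5)^3. The eigenvalues (with algebraic multiplicities) are λ = 5 with multiplicity 3.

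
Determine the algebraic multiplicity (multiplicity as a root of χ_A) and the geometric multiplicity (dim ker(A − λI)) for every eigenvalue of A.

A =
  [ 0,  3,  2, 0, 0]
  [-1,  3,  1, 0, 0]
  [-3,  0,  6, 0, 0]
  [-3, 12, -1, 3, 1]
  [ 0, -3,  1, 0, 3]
λ = 3: alg = 5, geom = 2

Step 1 — factor the characteristic polynomial to read off the algebraic multiplicities:
  χ_A(x) = (x - 3)^5

Step 2 — compute geometric multiplicities via the rank-nullity identity g(λ) = n − rank(A − λI):
  rank(A − (3)·I) = 3, so dim ker(A − (3)·I) = n − 3 = 2

Summary:
  λ = 3: algebraic multiplicity = 5, geometric multiplicity = 2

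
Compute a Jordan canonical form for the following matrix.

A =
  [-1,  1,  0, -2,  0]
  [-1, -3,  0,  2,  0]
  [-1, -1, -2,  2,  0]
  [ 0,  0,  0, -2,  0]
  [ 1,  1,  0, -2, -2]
J_2(-2) ⊕ J_1(-2) ⊕ J_1(-2) ⊕ J_1(-2)

The characteristic polynomial is
  det(x·I − A) = x^5 + 10*x^4 + 40*x^3 + 80*x^2 + 80*x + 32 = (x + 2)^5

Eigenvalues and multiplicities (the geometric multiplicity of λ is n − rank(A − λI), which equals the number of Jordan blocks for λ):
  λ = -2: algebraic multiplicity = 5, geometric multiplicity = 4

Determining the block sizes for each eigenvalue:
  λ = -2: 4 blocks summing to 5 forces exactly one block of size 2 and the rest size 1 → block sizes [2, 1, 1, 1]

Assembling the blocks gives a Jordan form
J =
  [-2,  1,  0,  0,  0]
  [ 0, -2,  0,  0,  0]
  [ 0,  0, -2,  0,  0]
  [ 0,  0,  0, -2,  0]
  [ 0,  0,  0,  0, -2]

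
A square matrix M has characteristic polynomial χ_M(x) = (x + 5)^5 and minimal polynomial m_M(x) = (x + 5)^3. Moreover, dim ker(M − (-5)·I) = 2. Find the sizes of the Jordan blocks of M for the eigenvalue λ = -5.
Block sizes for λ = -5: [3, 2]

Step 1 — from the characteristic polynomial, algebraic multiplicity of λ = -5 is 5. From dim ker(M − (-5)·I) = 2, there are exactly 2 Jordan blocks for λ = -5.
Step 2 — from the minimal polynomial, the factor (x + 5)^3 tells us the largest block for λ = -5 has size 3.
Step 3 — with total size 5, 2 blocks, and largest block 3, the block sizes (in nonincreasing order) are [3, 2].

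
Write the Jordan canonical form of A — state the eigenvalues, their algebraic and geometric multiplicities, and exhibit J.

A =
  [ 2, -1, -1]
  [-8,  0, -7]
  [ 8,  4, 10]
J_3(4)

The characteristic polynomial is
  det(x·I − A) = x^3 - 12*x^2 + 48*x - 64 = (x - 4)^3

Eigenvalues and multiplicities (the geometric multiplicity of λ is n − rank(A − λI), which equals the number of Jordan blocks for λ):
  λ = 4: algebraic multiplicity = 3, geometric multiplicity = 1

Determining the block sizes for each eigenvalue:
  λ = 4: one block (gm = 1), so the single block has size am = 3 → block sizes [3]

Assembling the blocks gives a Jordan form
J =
  [4, 1, 0]
  [0, 4, 1]
  [0, 0, 4]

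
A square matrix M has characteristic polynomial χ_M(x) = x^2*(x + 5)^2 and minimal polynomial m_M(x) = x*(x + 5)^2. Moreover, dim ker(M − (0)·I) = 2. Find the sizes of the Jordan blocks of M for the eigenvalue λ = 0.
Block sizes for λ = 0: [1, 1]

Step 1 — from the characteristic polynomial, algebraic multiplicity of λ = 0 is 2. From dim ker(M − (0)·I) = 2, there are exactly 2 Jordan blocks for λ = 0.
Step 2 — from the minimal polynomial, the factor (x − 0) tells us the largest block for λ = 0 has size 1.
Step 3 — with total size 2, 2 blocks, and largest block 1, the block sizes (in nonincreasing order) are [1, 1].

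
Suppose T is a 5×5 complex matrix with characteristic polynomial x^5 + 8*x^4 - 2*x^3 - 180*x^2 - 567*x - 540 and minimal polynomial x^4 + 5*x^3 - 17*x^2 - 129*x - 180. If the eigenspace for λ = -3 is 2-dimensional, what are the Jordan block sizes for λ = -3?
Block sizes for λ = -3: [2, 1]

Step 1 — from the characteristic polynomial, algebraic multiplicity of λ = -3 is 3. From dim ker(T − (-3)·I) = 2, there are exactly 2 Jordan blocks for λ = -3.
Step 2 — from the minimal polynomial, the factor (x + 3)^2 tells us the largest block for λ = -3 has size 2.
Step 3 — with total size 3, 2 blocks, and largest block 2, the block sizes (in nonincreasing order) are [2, 1].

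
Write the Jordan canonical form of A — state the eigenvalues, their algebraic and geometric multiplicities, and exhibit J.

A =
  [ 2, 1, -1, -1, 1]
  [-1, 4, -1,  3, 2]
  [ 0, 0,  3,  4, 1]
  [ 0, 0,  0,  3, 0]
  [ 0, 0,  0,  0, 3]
J_2(3) ⊕ J_2(3) ⊕ J_1(3)

The characteristic polynomial is
  det(x·I − A) = x^5 - 15*x^4 + 90*x^3 - 270*x^2 + 405*x - 243 = (x - 3)^5

Eigenvalues and multiplicities (the geometric multiplicity of λ is n − rank(A − λI), which equals the number of Jordan blocks for λ):
  λ = 3: algebraic multiplicity = 5, geometric multiplicity = 3

Determining the block sizes for each eigenvalue:
  λ = 3: with am = 5 and gm = 3, the partition is not yet determined (e.g. several partitions of 5 into 3 parts exist). Let N = A − (3)·I. Computing rank(N^1) = 2, rank(N^2) = 0; the number of blocks of size ≥ j is rank(N^{j−1}) − rank(N^j), giving [3, 2]. So we have 2 block(s) of size 2, 1 block(s) of size 1 → block sizes [2, 2, 1]

Assembling the blocks gives a Jordan form
J =
  [3, 1, 0, 0, 0]
  [0, 3, 0, 0, 0]
  [0, 0, 3, 1, 0]
  [0, 0, 0, 3, 0]
  [0, 0, 0, 0, 3]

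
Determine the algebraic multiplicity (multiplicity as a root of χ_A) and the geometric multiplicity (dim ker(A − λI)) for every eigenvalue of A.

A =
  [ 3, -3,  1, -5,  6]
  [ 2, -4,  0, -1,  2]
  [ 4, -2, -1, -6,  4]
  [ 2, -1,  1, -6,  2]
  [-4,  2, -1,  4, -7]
λ = -3: alg = 5, geom = 3

Step 1 — factor the characteristic polynomial to read off the algebraic multiplicities:
  χ_A(x) = (x + 3)^5

Step 2 — compute geometric multiplicities via the rank-nullity identity g(λ) = n − rank(A − λI):
  rank(A − (-3)·I) = 2, so dim ker(A − (-3)·I) = n − 2 = 3

Summary:
  λ = -3: algebraic multiplicity = 5, geometric multiplicity = 3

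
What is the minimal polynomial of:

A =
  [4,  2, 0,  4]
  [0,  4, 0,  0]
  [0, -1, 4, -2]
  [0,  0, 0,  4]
x^2 - 8*x + 16

The characteristic polynomial is χ_A(x) = (x - 4)^4, so the eigenvalues are known. The minimal polynomial is
  m_A(x) = Π_λ (x − λ)^{k_λ}
where k_λ is the size of the *largest* Jordan block for λ (equivalently, the smallest k with (A − λI)^k v = 0 for every generalised eigenvector v of λ).

  λ = 4: largest Jordan block has size 2, contributing (x − 4)^2

So m_A(x) = (x - 4)^2 = x^2 - 8*x + 16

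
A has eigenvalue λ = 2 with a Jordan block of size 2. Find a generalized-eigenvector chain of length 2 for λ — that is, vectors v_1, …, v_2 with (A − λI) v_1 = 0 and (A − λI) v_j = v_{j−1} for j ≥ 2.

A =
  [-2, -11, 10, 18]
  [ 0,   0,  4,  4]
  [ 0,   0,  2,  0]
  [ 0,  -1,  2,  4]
A Jordan chain for λ = 2 of length 2:
v_1 = (-1, 2, 0, 1)ᵀ
v_2 = (3, -1, 0, 0)ᵀ

Let N = A − (2)·I. We want v_2 with N^2 v_2 = 0 but N^1 v_2 ≠ 0; then v_{j-1} := N · v_j for j = 2, …, 2.

Pick v_2 = (3, -1, 0, 0)ᵀ.
Then v_1 = N · v_2 = (-1, 2, 0, 1)ᵀ.

Sanity check: (A − (2)·I) v_1 = (0, 0, 0, 0)ᵀ = 0. ✓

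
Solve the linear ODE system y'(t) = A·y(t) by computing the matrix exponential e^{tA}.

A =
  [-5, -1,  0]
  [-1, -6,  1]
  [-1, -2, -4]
e^{tA} =
  [t^2*exp(-5*t)/2 + exp(-5*t), t^2*exp(-5*t)/2 - t*exp(-5*t), -t^2*exp(-5*t)/2]
  [-t*exp(-5*t), -t*exp(-5*t) + exp(-5*t), t*exp(-5*t)]
  [t^2*exp(-5*t)/2 - t*exp(-5*t), t^2*exp(-5*t)/2 - 2*t*exp(-5*t), -t^2*exp(-5*t)/2 + t*exp(-5*t) + exp(-5*t)]

Strategy: write A = P · J · P⁻¹ where J is a Jordan canonical form, so e^{tA} = P · e^{tJ} · P⁻¹, and e^{tJ} can be computed block-by-block.

A has Jordan form
J =
  [-5,  1,  0]
  [ 0, -5,  1]
  [ 0,  0, -5]
(up to reordering of blocks).

Per-block formulas:
  For a 3×3 Jordan block J_3(-5): exp(t · J_3(-5)) = e^(-5t)·(I + t·N + (t^2/2)·N^2), where N is the 3×3 nilpotent shift.

After assembling e^{tJ} and conjugating by P, we get:

e^{tA} =
  [t^2*exp(-5*t)/2 + exp(-5*t), t^2*exp(-5*t)/2 - t*exp(-5*t), -t^2*exp(-5*t)/2]
  [-t*exp(-5*t), -t*exp(-5*t) + exp(-5*t), t*exp(-5*t)]
  [t^2*exp(-5*t)/2 - t*exp(-5*t), t^2*exp(-5*t)/2 - 2*t*exp(-5*t), -t^2*exp(-5*t)/2 + t*exp(-5*t) + exp(-5*t)]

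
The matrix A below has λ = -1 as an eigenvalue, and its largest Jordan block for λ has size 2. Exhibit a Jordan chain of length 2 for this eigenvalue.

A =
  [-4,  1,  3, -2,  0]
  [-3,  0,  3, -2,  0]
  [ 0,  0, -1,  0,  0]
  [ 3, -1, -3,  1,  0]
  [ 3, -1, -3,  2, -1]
A Jordan chain for λ = -1 of length 2:
v_1 = (-3, -3, 0, 3, 3)ᵀ
v_2 = (1, 0, 0, 0, 0)ᵀ

Let N = A − (-1)·I. We want v_2 with N^2 v_2 = 0 but N^1 v_2 ≠ 0; then v_{j-1} := N · v_j for j = 2, …, 2.

Pick v_2 = (1, 0, 0, 0, 0)ᵀ.
Then v_1 = N · v_2 = (-3, -3, 0, 3, 3)ᵀ.

Sanity check: (A − (-1)·I) v_1 = (0, 0, 0, 0, 0)ᵀ = 0. ✓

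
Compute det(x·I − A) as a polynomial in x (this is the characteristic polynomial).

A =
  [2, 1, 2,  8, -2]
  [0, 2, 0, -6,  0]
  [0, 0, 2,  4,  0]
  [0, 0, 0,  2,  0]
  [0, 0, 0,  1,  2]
x^5 - 10*x^4 + 40*x^3 - 80*x^2 + 80*x - 32

Expanding det(x·I − A) (e.g. by cofactor expansion or by noting that A is similar to its Jordan form J, which has the same characteristic polynomial as A) gives
  χ_A(x) = x^5 - 10*x^4 + 40*x^3 - 80*x^2 + 80*x - 32
which factors as (x - 2)^5. The eigenvalues (with algebraic multiplicities) are λ = 2 with multiplicity 5.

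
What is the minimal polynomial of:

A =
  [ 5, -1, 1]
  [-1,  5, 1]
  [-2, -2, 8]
x^2 - 12*x + 36

The characteristic polynomial is χ_A(x) = (x - 6)^3, so the eigenvalues are known. The minimal polynomial is
  m_A(x) = Π_λ (x − λ)^{k_λ}
where k_λ is the size of the *largest* Jordan block for λ (equivalently, the smallest k with (A − λI)^k v = 0 for every generalised eigenvector v of λ).

  λ = 6: largest Jordan block has size 2, contributing (x − 6)^2

So m_A(x) = (x - 6)^2 = x^2 - 12*x + 36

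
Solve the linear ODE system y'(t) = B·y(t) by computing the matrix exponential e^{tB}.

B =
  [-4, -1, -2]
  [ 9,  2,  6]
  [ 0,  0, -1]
e^{tB} =
  [-3*t*exp(-t) + exp(-t), -t*exp(-t), -2*t*exp(-t)]
  [9*t*exp(-t), 3*t*exp(-t) + exp(-t), 6*t*exp(-t)]
  [0, 0, exp(-t)]

Strategy: write B = P · J · P⁻¹ where J is a Jordan canonical form, so e^{tB} = P · e^{tJ} · P⁻¹, and e^{tJ} can be computed block-by-block.

B has Jordan form
J =
  [-1,  1,  0]
  [ 0, -1,  0]
  [ 0,  0, -1]
(up to reordering of blocks).

Per-block formulas:
  For a 2×2 Jordan block J_2(-1): exp(t · J_2(-1)) = e^(-1t)·(I + t·N), where N is the 2×2 nilpotent shift.
  For a 1×1 block at λ = -1: exp(t · [-1]) = [e^(-1t)].

After assembling e^{tJ} and conjugating by P, we get:

e^{tB} =
  [-3*t*exp(-t) + exp(-t), -t*exp(-t), -2*t*exp(-t)]
  [9*t*exp(-t), 3*t*exp(-t) + exp(-t), 6*t*exp(-t)]
  [0, 0, exp(-t)]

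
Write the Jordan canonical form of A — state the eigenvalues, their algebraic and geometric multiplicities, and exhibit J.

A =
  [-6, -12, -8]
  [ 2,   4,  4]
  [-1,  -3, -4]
J_2(-2) ⊕ J_1(-2)

The characteristic polynomial is
  det(x·I − A) = x^3 + 6*x^2 + 12*x + 8 = (x + 2)^3

Eigenvalues and multiplicities (the geometric multiplicity of λ is n − rank(A − λI), which equals the number of Jordan blocks for λ):
  λ = -2: algebraic multiplicity = 3, geometric multiplicity = 2

Determining the block sizes for each eigenvalue:
  λ = -2: 2 blocks summing to 3 forces exactly one block of size 2 and the rest size 1 → block sizes [2, 1]

Assembling the blocks gives a Jordan form
J =
  [-2,  1,  0]
  [ 0, -2,  0]
  [ 0,  0, -2]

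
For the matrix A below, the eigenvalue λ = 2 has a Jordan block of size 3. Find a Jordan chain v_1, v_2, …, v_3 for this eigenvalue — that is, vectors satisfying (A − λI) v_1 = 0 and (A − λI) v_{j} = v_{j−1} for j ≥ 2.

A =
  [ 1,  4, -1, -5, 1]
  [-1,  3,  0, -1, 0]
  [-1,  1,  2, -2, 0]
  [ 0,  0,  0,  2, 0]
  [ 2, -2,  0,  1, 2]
A Jordan chain for λ = 2 of length 3:
v_1 = (-3, -3, -3, 0, 6)ᵀ
v_2 = (4, 1, 1, 0, -2)ᵀ
v_3 = (0, 1, 0, 0, 0)ᵀ

Let N = A − (2)·I. We want v_3 with N^3 v_3 = 0 but N^2 v_3 ≠ 0; then v_{j-1} := N · v_j for j = 3, …, 2.

Pick v_3 = (0, 1, 0, 0, 0)ᵀ.
Then v_2 = N · v_3 = (4, 1, 1, 0, -2)ᵀ.
Then v_1 = N · v_2 = (-3, -3, -3, 0, 6)ᵀ.

Sanity check: (A − (2)·I) v_1 = (0, 0, 0, 0, 0)ᵀ = 0. ✓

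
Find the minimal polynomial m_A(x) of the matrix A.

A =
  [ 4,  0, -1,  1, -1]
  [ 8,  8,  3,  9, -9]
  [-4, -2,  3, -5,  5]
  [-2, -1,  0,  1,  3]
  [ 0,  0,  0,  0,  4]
x^3 - 12*x^2 + 48*x - 64

The characteristic polynomial is χ_A(x) = (x - 4)^5, so the eigenvalues are known. The minimal polynomial is
  m_A(x) = Π_λ (x − λ)^{k_λ}
where k_λ is the size of the *largest* Jordan block for λ (equivalently, the smallest k with (A − λI)^k v = 0 for every generalised eigenvector v of λ).

  λ = 4: largest Jordan block has size 3, contributing (x − 4)^3

So m_A(x) = (x - 4)^3 = x^3 - 12*x^2 + 48*x - 64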